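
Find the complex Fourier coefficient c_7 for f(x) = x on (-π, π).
Compute the real Fourier coefficients first: a_7 = 0, b_7 = 2/7.
Then c_7 = (a_7 − i·b_7)/2 = -i/7.

Final answer: -i/7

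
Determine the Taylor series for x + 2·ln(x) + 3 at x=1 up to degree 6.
4 + 3·(x - 1) - (x - 1)^2 + 2·(x - 1)^3/3 - (x - 1)^4/2 + 2·(x - 1)^5/5 - (x - 1)^6/3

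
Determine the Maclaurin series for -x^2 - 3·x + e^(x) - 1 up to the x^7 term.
x^7/5040 + x^6/720 + x^5/120 + x^4/24 + x^3/6 - x^2/2 - 2·x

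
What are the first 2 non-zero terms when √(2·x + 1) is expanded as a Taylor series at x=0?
x + 1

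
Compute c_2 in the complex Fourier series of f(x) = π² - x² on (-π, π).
Compute the real Fourier coefficients first: a_2 = -1, b_2 = 0.
Then c_2 = (a_2 − i·b_2)/2 = -1/2.

Final answer: -1/2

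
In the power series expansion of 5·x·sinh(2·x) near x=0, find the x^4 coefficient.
Expand to order 4: 5·x·sinh(2·x) = 20·x^4/3 + 10·x^2 + O(x^5).
The coefficient of x^4 is 20/3.

Final answer: 20/3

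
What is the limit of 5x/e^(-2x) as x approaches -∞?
This is an ∞/∞ indeterminate form as x → -∞.
Compare growth rates of the dominant terms (exponentials ≫ polynomials ≫ logarithms), or apply L'Hôpital's rule; the quotient → 0.
Limit = 0.

Final answer: 0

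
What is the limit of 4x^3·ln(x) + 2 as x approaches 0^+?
The product is a 0·∞ indeterminate form at x → 0⁺.
Rewrite the product as 4·ln(x) / x^(-3) and apply L'Hôpital, or use the standard hierarchy x^(-3) ≫ |ln x| as x → 0⁺.
The indeterminate product → 0, so the limit = 2.

Final answer: 2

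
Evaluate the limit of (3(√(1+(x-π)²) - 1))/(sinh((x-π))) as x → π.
Both numerator and denominator → 0 as x → π; this is a 0/0 indeterminate form.
Expand each to leading order near x = π: numerator ~ 3·(x - π)^2/2, denominator ~ (x - π).
The limit of the ratio is 0.

Final answer: 0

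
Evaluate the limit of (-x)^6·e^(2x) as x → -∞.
This is a 0·∞ indeterminate form at x → -∞.
Rewrite the product as (-x)^6 / e^(-2x) (an ∞/∞ form) and apply L'Hôpital, or use the standard hierarchy e^(2|x|) ≫ |(-x)^6| as x → -∞.
The indeterminate product → 0, so the limit = 0.

Final answer: 0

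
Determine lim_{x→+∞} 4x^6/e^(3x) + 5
The quotient is an ∞/∞ indeterminate form as x → +∞.
The exponential denominator e^(3x) dominates the polynomial numerator (e^x ≫ x^6 as x → ∞), so the quotient → 0.
Adding the constant: 0 + 5 = 5. Limit = 5.

Final answer: 5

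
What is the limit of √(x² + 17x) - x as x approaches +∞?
This is an ∞ − ∞ indeterminate form.
Multiply and divide by the conjugate √(x²+17x) + x; the x² terms cancel, leaving (17x)/(√(x²+17x)+x) → 17/2.
Limit = 17/2.

Final answer: 17/2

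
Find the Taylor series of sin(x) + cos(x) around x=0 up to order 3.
-x^3/6 - x^2/2 + x + 1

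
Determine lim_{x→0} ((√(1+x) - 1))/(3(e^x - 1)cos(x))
Both numerator and denominator → 0 as x → 0; this is a 0/0 indeterminate form.
Expand each to leading order near x = 0: numerator ~ x/2, denominator ~ 3·x.
The limit of the ratio is 1/6.

Final answer: 1/6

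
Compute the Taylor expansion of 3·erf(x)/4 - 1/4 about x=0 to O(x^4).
-x^3/(2·√(π)) + 3·x/(2·√(π)) - 1/4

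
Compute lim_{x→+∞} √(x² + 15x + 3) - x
This is an ∞ − ∞ indeterminate form.
Multiply and divide by the conjugate √(x²+15x + 3) + x; the x² terms cancel, leaving (15x + 3)/(√(x²+15x + 3)+x) → 15/2.
Limit = 15/2.

Final answer: 15/2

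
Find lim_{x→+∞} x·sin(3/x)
As x → +∞: let u = 3/x → 0⁺; then x·sin(3/x) = 3·sin(u)/u → 3·1 = 3.
Limit = 3.

Final answer: 3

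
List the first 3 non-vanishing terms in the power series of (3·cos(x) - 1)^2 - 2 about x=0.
11·x^4/4 - 6·x^2 + 2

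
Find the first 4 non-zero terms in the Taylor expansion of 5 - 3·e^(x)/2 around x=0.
-x^3/4 - 3·x^2/4 - 3·x/2 + 7/2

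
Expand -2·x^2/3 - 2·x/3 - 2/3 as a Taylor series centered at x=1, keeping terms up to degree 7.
-2 - 2·(x - 1) - 2·(x - 1)^2/3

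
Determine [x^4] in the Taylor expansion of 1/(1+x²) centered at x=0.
Expand to order 4: 1/(1+x²) = x^4 - x^2 + 1 + O(x^5).
The coefficient of x^4 is 1.

Final answer: 1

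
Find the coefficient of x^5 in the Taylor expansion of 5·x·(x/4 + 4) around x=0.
Expand to order 5: 5·x·(x/4 + 4) = 5·x^2/4 + 20·x + O(x^6).
The coefficient of x^5 is 0.

Final answer: 0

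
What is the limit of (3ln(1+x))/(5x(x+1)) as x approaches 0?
Both numerator and denominator → 0 as x → 0; this is a 0/0 indeterminate form.
Expand each to leading order near x = 0: numerator ~ 3·x, denominator ~ 5·x.
The limit of the ratio is 3/5.

Final answer: 3/5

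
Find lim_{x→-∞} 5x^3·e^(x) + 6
The product is a 0·∞ indeterminate form at x → -∞.
Rewrite the product as 5x^3 / e^(-x) (an ∞/∞ form) and apply L'Hôpital, or use the standard hierarchy e^(|x|) ≫ |x^3| as x → -∞.
The indeterminate product → 0, so the limit = 6.

Final answer: 6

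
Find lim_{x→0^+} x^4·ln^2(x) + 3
The product is a 0·∞ indeterminate form at x → 0⁺.
Rewrite the product as ln^2(x) / x^(-4) and apply L'Hôpital, or use the standard hierarchy x^(-4) ≫ |ln x|^2 as x → 0⁺.
The indeterminate product → 0, so the limit = 3.

Final answer: 3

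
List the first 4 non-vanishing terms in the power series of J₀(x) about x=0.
-x^6/2304 + x^4/64 - x^2/4 + 1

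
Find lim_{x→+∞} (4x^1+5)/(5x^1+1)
This is an ∞/∞ indeterminate form as x → +∞.
Divide numerator and denominator by x and let the lower-order terms vanish; the leading terms give 4/5.
Limit = 4/5.

Final answer: 4/5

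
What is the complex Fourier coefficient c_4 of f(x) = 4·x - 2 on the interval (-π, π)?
Compute the real Fourier coefficients first: a_4 = 0, b_4 = -2.
Then c_4 = (a_4 − i·b_4)/2 = i.

Final answer: i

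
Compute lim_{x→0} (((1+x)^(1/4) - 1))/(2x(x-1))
Both numerator and denominator → 0 as x → 0; this is a 0/0 indeterminate form.
Expand each to leading order near x = 0: numerator ~ x/4, denominator ~ -2·x.
The limit of the ratio is -1/8.

Final answer: -1/8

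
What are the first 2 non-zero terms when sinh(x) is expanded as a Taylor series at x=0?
x^3/6 + x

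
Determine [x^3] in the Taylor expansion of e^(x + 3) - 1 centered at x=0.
Expand to order 3: e^(x + 3) - 1 = x^3·e^(3)/6 + x^2·e^(3)/2 + x·e^(3) - 1 + e^(3) + O(x^4).
The coefficient of x^3 is e^(3)/6.

Final answer: e^(3)/6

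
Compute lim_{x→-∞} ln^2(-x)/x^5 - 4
The quotient is an ∞/∞ indeterminate form as x → -∞.
Compare growth rates of the dominant terms (exponentials ≫ polynomials ≫ logarithms), or apply L'Hôpital's rule; the quotient → 0.
Adding the constant: 0 - 4 = -4. Limit = -4.

Final answer: -4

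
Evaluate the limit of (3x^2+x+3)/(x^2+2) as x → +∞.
This is an ∞/∞ indeterminate form as x → +∞.
Divide numerator and denominator by x^2 and let the lower-order terms vanish; the leading terms give 3/1 = 3.
Limit = 3.

Final answer: 3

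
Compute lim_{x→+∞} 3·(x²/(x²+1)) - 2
Evaluate the dominant behaviour as x → +∞; each term tends to a finite value or vanishes.
Limit = 1.

Final answer: 1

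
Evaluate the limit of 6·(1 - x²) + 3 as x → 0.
Direct substitution at x = 0 gives 9.

Final answer: 9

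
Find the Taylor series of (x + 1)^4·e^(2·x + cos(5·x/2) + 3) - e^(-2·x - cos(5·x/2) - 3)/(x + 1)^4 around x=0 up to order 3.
x^3·(817·e^(-4)/12 + 79·e^(4)/12) + x^2·(-185·e^(-4)/8 + 103·e^(4)/8) + x·(6·e^(-4) + 6·e^(4)) - e^(-4) + e^(4)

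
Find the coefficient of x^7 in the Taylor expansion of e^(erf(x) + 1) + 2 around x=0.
-e/(21·√(π)) - 4·e/(9·π^(5/2)) + 8·e/(315·π^(7/2)) + 38·e/(45·π^(3/2))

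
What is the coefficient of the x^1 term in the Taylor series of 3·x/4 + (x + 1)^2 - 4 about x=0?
Expand to order 1: 3·x/4 + (x + 1)^2 - 4 = 11·x/4 - 3 + O(x^2).
The coefficient of x^1 is 11/4.

Final answer: 11/4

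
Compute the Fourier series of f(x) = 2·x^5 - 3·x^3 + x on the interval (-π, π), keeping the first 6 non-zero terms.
(-86·π^2 + 4·π^4 + 518)·sin(x) + (-2·π^4 - 41/2 + 13·π^2)·sin(2·x) + (-134·π^2/27 + 322/81 + 4·π^4/3)·sin(3·x) + (-π^4 - 49/32 + 11·π^2/4)·sin(4·x) + (-46·π^2/25 + 526/625 + 4·π^4/5)·sin(5·x) + (-2·π^4/3 - 91/162 + 37·π^2/27)·sin(6·x)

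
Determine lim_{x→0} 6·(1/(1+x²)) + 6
Direct substitution at x = 0 gives 12.

Final answer: 12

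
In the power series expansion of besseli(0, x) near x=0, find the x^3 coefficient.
Expand to order 3: besseli(0, x) = x^2/4 + 1 + O(x^4).
The coefficient of x^3 is 0.

Final answer: 0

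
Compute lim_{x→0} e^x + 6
Direct substitution at x = 0 gives 7.

Final answer: 7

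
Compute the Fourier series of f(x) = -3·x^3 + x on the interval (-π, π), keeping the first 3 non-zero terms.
(38 - 6·π^2)·sin(x) + (-11/2 + 3·π^2)·sin(2·x) + (2 - 2·π^2)·sin(3·x)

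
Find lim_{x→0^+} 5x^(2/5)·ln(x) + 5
The product is a 0·∞ indeterminate form at x → 0⁺.
Rewrite the product as 5·ln(x) / x^(-2/5) and apply L'Hôpital, or use the standard hierarchy x^(-2/5) ≫ |ln x| as x → 0⁺.
The indeterminate product → 0, so the limit = 5.

Final answer: 5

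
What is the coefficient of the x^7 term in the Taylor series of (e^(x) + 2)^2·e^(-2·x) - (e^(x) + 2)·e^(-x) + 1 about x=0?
Expand to order 7: (e^(x) + 2)^2·e^(-2·x) - (e^(x) + 2)·e^(-x) + 1 = -257·x^7/2520 + 43·x^6/120 - 13·x^5/12 + 11·x^4/4 - 17·x^3/3 + 9·x^2 - 10·x + 7 + O(x^8).
The coefficient of x^7 is -257/2520.

Final answer: -257/2520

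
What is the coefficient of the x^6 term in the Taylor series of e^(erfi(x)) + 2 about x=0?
Expand to order 6: e^(erfi(x)) + 2 = x^6·(4/(45·π^3) + 8/(9·π^2) + 28/(45·π)) + x^5·(4/(15·π^(5/2)) + 1/(5·√(π)) + 4/(3·π^(3/2))) + x^4·(2/(3·π^2) + 4/(3·π)) + x^3·(4/(3·π^(3/2)) + 2/(3·√(π))) + 2·x^2/π + 2·x/√(π) + 3 + O(x^7).
The coefficient of x^6 is 4/(45·π^3) + 8/(9·π^2) + 28/(45·π).

Final answer: 4/(45·π^3) + 8/(9·π^2) + 28/(45·π)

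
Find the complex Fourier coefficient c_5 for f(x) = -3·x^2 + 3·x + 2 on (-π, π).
Compute the real Fourier coefficients first: a_5 = 12/25, b_5 = 6/5.
Then c_5 = (a_5 − i·b_5)/2 = 6/25 - 3·i/5.

Final answer: 6/25 - 3·i/5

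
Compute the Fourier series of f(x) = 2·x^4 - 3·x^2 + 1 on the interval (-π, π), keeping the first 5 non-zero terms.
(108 - 16·π^2)·cos(x) + (-9 + 4·π^2)·cos(2·x) + (68/27 - 16·π^2/9)·cos(3·x) + (-9/8 + π^2)·cos(4·x) - π^2 + 1 + 2·π^4/5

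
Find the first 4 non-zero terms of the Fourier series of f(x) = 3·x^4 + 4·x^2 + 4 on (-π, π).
(128 - 24·π^2)·cos(x) + (-5 + 6·π^2)·cos(2·x) - 8·π^2·cos(3·x)/3 + 4 + 4·π^2/3 + 3·π^4/5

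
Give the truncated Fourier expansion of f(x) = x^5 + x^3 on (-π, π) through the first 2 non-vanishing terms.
(-38·π^2 + 2·π^4 + 228)·sin(x) + (-π^4 - 6 + 4·π^2)·sin(2·x)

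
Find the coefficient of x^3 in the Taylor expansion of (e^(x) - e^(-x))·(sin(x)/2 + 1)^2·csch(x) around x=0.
-1/3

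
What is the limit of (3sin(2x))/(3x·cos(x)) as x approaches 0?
Both numerator and denominator → 0 as x → 0; this is a 0/0 indeterminate form.
Expand each to leading order near x = 0: numerator ~ 6·x, denominator ~ 3·x.
The limit of the ratio is 2.

Final answer: 2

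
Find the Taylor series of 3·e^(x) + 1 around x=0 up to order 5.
x^5/40 + x^4/8 + x^3/2 + 3·x^2/2 + 3·x + 4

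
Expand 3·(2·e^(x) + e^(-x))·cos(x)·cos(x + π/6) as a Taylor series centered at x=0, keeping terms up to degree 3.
x^3·(3/4 - 5·√(3)/4) + x^2·(-9·√(3)/4 - 3/2) + x·(-9/2 + 3·√(3)/2) + 9·√(3)/2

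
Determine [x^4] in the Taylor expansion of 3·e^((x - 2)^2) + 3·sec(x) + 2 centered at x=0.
5/8 + 115·e^(4)/2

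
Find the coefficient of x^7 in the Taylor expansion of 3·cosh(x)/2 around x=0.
Expand to order 7: 3·cosh(x)/2 = x^6/480 + x^4/16 + 3·x^2/4 + 3/2 + O(x^8).
The coefficient of x^7 is 0.

Final answer: 0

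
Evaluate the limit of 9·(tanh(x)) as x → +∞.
Evaluate the dominant behaviour as x → +∞; each term tends to a finite value or vanishes.
Limit = 9.

Final answer: 9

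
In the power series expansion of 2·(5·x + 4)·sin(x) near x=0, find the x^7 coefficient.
Expand to order 7: 2·(5·x + 4)·sin(x) = -x^7/630 + x^6/12 + x^5/15 - 5·x^4/3 - 4·x^3/3 + 10·x^2 + 8·x + O(x^8).
The coefficient of x^7 is -1/630.

Final answer: -1/630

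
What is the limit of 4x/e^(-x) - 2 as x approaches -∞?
The quotient is an ∞/∞ indeterminate form as x → -∞.
Compare growth rates of the dominant terms (exponentials ≫ polynomials ≫ logarithms), or apply L'Hôpital's rule; the quotient → 0.
Adding the constant: 0 - 2 = -2. Limit = -2.

Final answer: -2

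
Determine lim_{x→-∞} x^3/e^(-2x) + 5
The quotient is an ∞/∞ indeterminate form as x → -∞.
Compare growth rates of the dominant terms (exponentials ≫ polynomials ≫ logarithms), or apply L'Hôpital's rule; the quotient → 0.
Adding the constant: 0 + 5 = 5. Limit = 5.

Final answer: 5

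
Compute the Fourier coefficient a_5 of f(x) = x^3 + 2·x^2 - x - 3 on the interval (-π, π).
a_5 = (1/π) ∫_{-π}^{π} f(x)·cos(5x) dx.
Evaluate the integral (use parity and integration by parts as needed): a_5 = -8/25.

Final answer: -8/25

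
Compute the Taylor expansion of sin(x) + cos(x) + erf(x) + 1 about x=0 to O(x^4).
x^3·(-2/(3·√(π)) - 1/6) - x^2/2 + x·(1 + 2/√(π)) + 2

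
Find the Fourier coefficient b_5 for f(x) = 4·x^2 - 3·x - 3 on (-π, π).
b_5 = (1/π) ∫_{-π}^{π} f(x)·sin(5x) dx.
Evaluate the integral (use parity and integration by parts as needed): b_5 = -6/5.

Final answer: -6/5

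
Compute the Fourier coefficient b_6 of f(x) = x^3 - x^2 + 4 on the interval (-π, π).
b_6 = (1/π) ∫_{-π}^{π} f(x)·sin(6x) dx.
Evaluate the integral (use parity and integration by parts as needed): b_6 = 1/18 - π^2/3.

Final answer: 1/18 - π^2/3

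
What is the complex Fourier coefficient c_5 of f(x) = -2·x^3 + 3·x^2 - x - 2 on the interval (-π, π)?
Compute the real Fourier coefficients first: a_5 = -12/25, b_5 = -4·π^2/5 - 26/125.
Then c_5 = (a_5 − i·b_5)/2 = -6/25 + 13·i/125 + 2·i·π^2/5.

Final answer: -6/25 + 13·i/125 + 2·i·π^2/5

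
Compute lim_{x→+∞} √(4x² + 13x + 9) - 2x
As x → +∞: multiply by the conjugate to get (13x+9)/(√(4x²+13x+9)+2x); the denominator ~ 4x, so the limit is 13/4.
Limit = 13/4.

Final answer: 13/4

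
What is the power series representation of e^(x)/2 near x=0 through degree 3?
x^3/12 + x^2/4 + x/2 + 1/2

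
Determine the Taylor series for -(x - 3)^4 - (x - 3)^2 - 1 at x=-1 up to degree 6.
-273 + 264·(x + 1) - 97·(x + 1)^2 + 16·(x + 1)^3 - (x + 1)^4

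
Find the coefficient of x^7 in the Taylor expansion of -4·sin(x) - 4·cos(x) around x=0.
Expand to order 7: -4·sin(x) - 4·cos(x) = x^7/1260 + x^6/180 - x^5/30 - x^4/6 + 2·x^3/3 + 2·x^2 - 4·x - 4 + O(x^8).
The coefficient of x^7 is 1/1260.

Final answer: 1/1260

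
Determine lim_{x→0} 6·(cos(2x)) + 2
Direct substitution at x = 0 gives 8.

Final answer: 8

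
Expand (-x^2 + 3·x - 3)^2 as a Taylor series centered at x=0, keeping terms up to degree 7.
x^4 - 6·x^3 + 15·x^2 - 18·x + 9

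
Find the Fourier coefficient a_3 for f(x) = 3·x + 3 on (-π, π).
a_3 = (1/π) ∫_{-π}^{π} f(x)·cos(3x) dx.
Evaluate the integral (use parity and integration by parts as needed): a_3 = 0.

Final answer: 0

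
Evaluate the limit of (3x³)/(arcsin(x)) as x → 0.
Both numerator and denominator → 0 as x → 0; this is a 0/0 indeterminate form.
Expand each to leading order near x = 0: numerator ~ 3·x^3, denominator ~ x.
The limit of the ratio is 0.

Final answer: 0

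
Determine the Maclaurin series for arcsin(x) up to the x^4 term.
x^3/6 + x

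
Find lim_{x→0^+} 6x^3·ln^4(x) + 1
The product is a 0·∞ indeterminate form at x → 0⁺.
Rewrite the product as 6·ln^4(x) / x^(-3) and apply L'Hôpital, or use the standard hierarchy x^(-3) ≫ |ln x|^4 as x → 0⁺.
The indeterminate product → 0, so the limit = 1.

Final answer: 1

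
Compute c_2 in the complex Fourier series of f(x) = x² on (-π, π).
Compute the real Fourier coefficients first: a_2 = 1, b_2 = 0.
Then c_2 = (a_2 − i·b_2)/2 = 1/2.

Final answer: 1/2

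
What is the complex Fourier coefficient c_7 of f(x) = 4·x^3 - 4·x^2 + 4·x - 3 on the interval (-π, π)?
Compute the real Fourier coefficients first: a_7 = 16/49, b_7 = 344/343 + 8·π^2/7.
Then c_7 = (a_7 − i·b_7)/2 = 8/49 - 4·i·π^2/7 - 172·i/343.

Final answer: 8/49 - 4·i·π^2/7 - 172·i/343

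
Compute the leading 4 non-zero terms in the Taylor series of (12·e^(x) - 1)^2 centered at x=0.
188·x^3 + 276·x^2 + 264·x + 121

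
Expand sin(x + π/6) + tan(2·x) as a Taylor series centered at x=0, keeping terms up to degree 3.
x^3·(8/3 - √(3)/12) - x^2/4 + x·(√(3)/2 + 2) + 1/2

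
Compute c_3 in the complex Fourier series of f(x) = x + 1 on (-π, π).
Compute the real Fourier coefficients first: a_3 = 0, b_3 = 2/3.
Then c_3 = (a_3 − i·b_3)/2 = -i/3.

Final answer: -i/3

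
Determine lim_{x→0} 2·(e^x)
Direct substitution at x = 0 gives 2.

Final answer: 2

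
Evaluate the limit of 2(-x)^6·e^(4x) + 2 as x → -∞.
The product is a 0·∞ indeterminate form at x → -∞.
Rewrite the product as 2(-x)^6 / e^(-4x) (an ∞/∞ form) and apply L'Hôpital, or use the standard hierarchy e^(4|x|) ≫ |(-x)^6| as x → -∞.
The indeterminate product → 0, so the limit = 2.

Final answer: 2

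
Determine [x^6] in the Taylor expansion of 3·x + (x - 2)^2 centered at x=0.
Expand to order 6: 3·x + (x - 2)^2 = x^2 - x + 4 + O(x^7).
The coefficient of x^6 is 0.

Final answer: 0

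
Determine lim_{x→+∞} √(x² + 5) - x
This is an ∞ − ∞ indeterminate form.
Multiply and divide by the conjugate √(x²+5) + x; the x² terms cancel, leaving 5/(√(x²+5)+x) → 0.
Limit = 0.

Final answer: 0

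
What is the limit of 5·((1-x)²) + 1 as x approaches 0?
Direct substitution at x = 0 gives 6.

Final answer: 6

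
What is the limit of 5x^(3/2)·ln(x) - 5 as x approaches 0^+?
The product is a 0·∞ indeterminate form at x → 0⁺.
Rewrite the product as 5·ln(x) / x^(-3/2) and apply L'Hôpital, or use the standard hierarchy x^(-3/2) ≫ |ln x| as x → 0⁺.
The indeterminate product → 0, so the limit = -5.

Final answer: -5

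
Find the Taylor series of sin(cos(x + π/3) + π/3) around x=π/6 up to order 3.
√(3)/2 - (x - π/6)/2 - √(3)·(x - π/6)^2/4 + (x - π/6)^3/6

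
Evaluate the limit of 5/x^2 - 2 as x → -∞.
Evaluate the dominant behaviour as x → -∞; each term tends to a finite value or vanishes.
Limit = -2.

Final answer: -2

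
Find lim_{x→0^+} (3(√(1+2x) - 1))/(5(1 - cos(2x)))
Both numerator and denominator → 0 as x → 0^+; this is a 0/0 indeterminate form.
Expand each to leading order near x = 0: numerator ~ 3·x, denominator ~ 10·x^2.
The limit of the ratio is ∞.

Final answer: ∞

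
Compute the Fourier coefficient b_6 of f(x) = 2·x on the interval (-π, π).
b_6 = (1/π) ∫_{-π}^{π} f(x)·sin(6x) dx.
Evaluate the integral (use parity and integration by parts as needed): b_6 = -2/3.

Final answer: -2/3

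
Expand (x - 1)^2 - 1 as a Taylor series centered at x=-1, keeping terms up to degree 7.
3 - 4·(x + 1) + (x + 1)^2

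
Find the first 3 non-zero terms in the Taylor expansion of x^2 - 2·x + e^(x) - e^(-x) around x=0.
x^5/60 + x^3/3 + x^2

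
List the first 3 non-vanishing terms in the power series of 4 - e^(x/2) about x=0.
-x^2/8 - x/2 + 3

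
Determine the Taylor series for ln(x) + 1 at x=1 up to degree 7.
1 + (x - 1) - (x - 1)^2/2 + (x - 1)^3/3 - (x - 1)^4/4 + (x - 1)^5/5 - (x - 1)^6/6 + (x - 1)^7/7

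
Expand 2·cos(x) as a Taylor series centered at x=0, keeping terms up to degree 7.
-x^6/360 + x^4/12 - x^2 + 2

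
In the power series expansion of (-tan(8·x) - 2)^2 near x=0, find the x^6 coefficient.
Expand to order 6: (-tan(8·x) - 2)^2 = 4456448·x^6/45 + 262144·x^5/15 + 8192·x^4/3 + 2048·x^3/3 + 64·x^2 + 32·x + 4 + O(x^7).
The coefficient of x^6 is 4456448/45.

Final answer: 4456448/45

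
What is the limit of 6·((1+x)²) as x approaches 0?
Direct substitution at x = 0 gives 6.

Final answer: 6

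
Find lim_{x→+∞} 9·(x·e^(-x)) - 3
Evaluate the dominant behaviour as x → +∞; each term tends to a finite value or vanishes.
Limit = -3.

Final answer: -3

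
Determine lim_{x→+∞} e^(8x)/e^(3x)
This is an ∞/∞ indeterminate form as x → +∞.
Rewrite e^(8x)/e^(3x) = e^((8−3)x) = e^(5x); the exponent coefficient is 5 > 0 so e^(5x) → ∞.
Limit = ∞.

Final answer: ∞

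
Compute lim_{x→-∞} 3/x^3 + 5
Evaluate the dominant behaviour as x → -∞; each term tends to a finite value or vanishes.
Limit = 5.

Final answer: 5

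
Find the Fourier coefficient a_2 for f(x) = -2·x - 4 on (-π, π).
a_2 = (1/π) ∫_{-π}^{π} f(x)·cos(2x) dx.
Evaluate the integral (use parity and integration by parts as needed): a_2 = 0.

Final answer: 0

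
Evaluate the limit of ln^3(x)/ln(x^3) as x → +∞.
This is an ∞/∞ indeterminate form as x → +∞.
Write ln(x^3) = 3·ln(x), reducing the quotient to ln^2(x)/3 → ∞.
Limit = ∞.

Final answer: ∞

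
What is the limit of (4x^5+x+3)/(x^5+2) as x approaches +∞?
This is an ∞/∞ indeterminate form as x → +∞.
Divide numerator and denominator by x^5 and let the lower-order terms vanish; the leading terms give 4/1 = 4.
Limit = 4.

Final answer: 4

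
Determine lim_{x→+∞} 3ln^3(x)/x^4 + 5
The quotient is an ∞/∞ indeterminate form as x → +∞.
The polynomial denominator x^4 dominates the logarithmic numerator (any positive power of x ≫ ln^3(x) as x → ∞), so the quotient → 0.
Adding the constant: 0 + 5 = 5. Limit = 5.

Final answer: 5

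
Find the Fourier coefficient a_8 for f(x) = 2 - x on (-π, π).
a_8 = (1/π) ∫_{-π}^{π} f(x)·cos(8x) dx.
Evaluate the integral (use parity and integration by parts as needed): a_8 = 0.

Final answer: 0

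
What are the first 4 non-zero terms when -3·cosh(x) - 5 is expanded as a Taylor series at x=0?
-x^6/240 - x^4/8 - 3·x^2/2 - 8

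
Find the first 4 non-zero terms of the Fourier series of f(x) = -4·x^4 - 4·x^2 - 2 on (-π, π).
(-176 + 32·π^2)·cos(x) + (8 - 8·π^2)·cos(2·x) + (-16/27 + 32·π^2/9)·cos(3·x) - 4·π^4/5 - 4·π^2/3 - 2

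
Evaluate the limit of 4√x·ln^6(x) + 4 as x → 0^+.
The product is a 0·∞ indeterminate form at x → 0⁺.
Rewrite the product as 4·ln^6(x) / x^(-1/2) and apply L'Hôpital, or use the standard hierarchy x^(-1/2) ≫ |ln x|^6 as x → 0⁺.
The indeterminate product → 0, so the limit = 4.

Final answer: 4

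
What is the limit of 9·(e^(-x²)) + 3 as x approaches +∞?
Evaluate the dominant behaviour as x → +∞; each term tends to a finite value or vanishes.
Limit = 3.

Final answer: 3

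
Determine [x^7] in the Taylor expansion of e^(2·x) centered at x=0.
Expand to order 7: e^(2·x) = 8·x^7/315 + 4·x^6/45 + 4·x^5/15 + 2·x^4/3 + 4·x^3/3 + 2·x^2 + 2·x + 1 + O(x^8).
The coefficient of x^7 is 8/315.

Final answer: 8/315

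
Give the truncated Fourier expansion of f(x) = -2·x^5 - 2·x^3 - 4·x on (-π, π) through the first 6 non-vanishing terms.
(-464 - 4·π^4 + 76·π^2)·sin(x) + (-8·π^2 + 16 + 2·π^4)·sin(2·x) + (-4·π^4/3 - 304/81 + 44·π^2/27)·sin(3·x) + (-π^2/4 + 67/32 + π^4)·sin(4·x) + (-4·π^4/5 - 4·π^2/25 - 976/625)·sin(5·x) + (104/81 + 8·π^2/27 + 2·π^4/3)·sin(6·x)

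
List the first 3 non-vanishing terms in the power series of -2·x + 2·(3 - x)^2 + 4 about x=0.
2·x^2 - 14·x + 22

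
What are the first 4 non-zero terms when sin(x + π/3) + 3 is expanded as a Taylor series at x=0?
-x^3/12 - √(3)·x^2/4 + x/2 + √(3)/2 + 3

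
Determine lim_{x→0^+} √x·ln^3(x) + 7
The product is a 0·∞ indeterminate form at x → 0⁺.
Rewrite the product as ln^3(x) / x^(-1/2) and apply L'Hôpital, or use the standard hierarchy x^(-1/2) ≫ |ln x|^3 as x → 0⁺.
The indeterminate product → 0, so the limit = 7.

Final answer: 7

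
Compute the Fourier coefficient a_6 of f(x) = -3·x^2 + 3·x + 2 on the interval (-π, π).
a_6 = (1/π) ∫_{-π}^{π} f(x)·cos(6x) dx.
Evaluate the integral (use parity and integration by parts as needed): a_6 = -1/3.

Final answer: -1/3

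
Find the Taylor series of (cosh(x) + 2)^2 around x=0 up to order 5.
x^4/2 + 3·x^2 + 9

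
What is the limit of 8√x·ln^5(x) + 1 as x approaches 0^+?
The product is a 0·∞ indeterminate form at x → 0⁺.
Rewrite the product as 8·ln^5(x) / x^(-1/2) and apply L'Hôpital, or use the standard hierarchy x^(-1/2) ≫ |ln x|^5 as x → 0⁺.
The indeterminate product → 0, so the limit = 1.

Final answer: 1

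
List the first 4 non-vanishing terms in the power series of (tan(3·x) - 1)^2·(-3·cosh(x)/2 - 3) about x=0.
171·x^3/2 - 165·x^2/4 + 27·x - 9/2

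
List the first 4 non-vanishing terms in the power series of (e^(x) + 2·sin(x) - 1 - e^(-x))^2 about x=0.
-x^5/15 + 16·x^2 - 8·x + 1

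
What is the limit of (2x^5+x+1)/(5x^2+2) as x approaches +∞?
This is an ∞/∞ indeterminate form as x → +∞.
Divide numerator and denominator by x^5 and let the lower-order terms vanish; the numerator's degree 5 exceeds the denominator's degree 2, so the quotient diverges.
Limit = ∞.

Final answer: ∞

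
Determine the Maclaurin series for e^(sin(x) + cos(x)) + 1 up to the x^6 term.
71·e·x^6/720 + e·x^5/10 - 5·e·x^4/24 - e·x^3/2 + e·x + 1 + e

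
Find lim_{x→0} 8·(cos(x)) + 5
Direct substitution at x = 0 gives 13.

Final answer: 13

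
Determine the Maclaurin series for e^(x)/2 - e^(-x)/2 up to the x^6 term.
x^5/120 + x^3/6 + x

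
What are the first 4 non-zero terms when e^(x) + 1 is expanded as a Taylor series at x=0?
x^3/6 + x^2/2 + x + 2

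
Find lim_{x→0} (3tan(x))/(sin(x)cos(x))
Both numerator and denominator → 0 as x → 0; this is a 0/0 indeterminate form.
Expand each to leading order near x = 0: numerator ~ 3·x, denominator ~ x.
The limit of the ratio is 3.

Final answer: 3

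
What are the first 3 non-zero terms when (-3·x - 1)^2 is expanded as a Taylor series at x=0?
9·x^2 + 6·x + 1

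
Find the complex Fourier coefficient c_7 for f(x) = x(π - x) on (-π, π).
Compute the real Fourier coefficients first: a_7 = 4/49, b_7 = 2·π/7.
Then c_7 = (a_7 − i·b_7)/2 = 2/49 - i·π/7.

Final answer: 2/49 - i·π/7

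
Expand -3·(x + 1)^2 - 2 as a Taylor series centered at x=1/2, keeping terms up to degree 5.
-35/4 - 9·(x - 1/2) - 3·(x - 1/2)^2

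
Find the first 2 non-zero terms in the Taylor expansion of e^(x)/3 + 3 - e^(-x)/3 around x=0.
2·x/3 + 3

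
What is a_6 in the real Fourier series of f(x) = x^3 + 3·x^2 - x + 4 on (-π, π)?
a_6 = (1/π) ∫_{-π}^{π} f(x)·cos(6x) dx.
Evaluate the integral (use parity and integration by parts as needed): a_6 = 1/3.

Final answer: 1/3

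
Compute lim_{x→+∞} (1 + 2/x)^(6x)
As x → +∞: write (1 + 2/x)^(6x) = ((1 + 2/x)^x)^6 → (e^2)^6 = e^12.
Limit = e^(12).

Final answer: e^(12)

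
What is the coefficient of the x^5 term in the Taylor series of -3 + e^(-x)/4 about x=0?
Expand to order 5: -3 + e^(-x)/4 = -x^5/480 + x^4/96 - x^3/24 + x^2/8 - x/4 - 11/4 + O(x^6).
The coefficient of x^5 is -1/480.

Final answer: -1/480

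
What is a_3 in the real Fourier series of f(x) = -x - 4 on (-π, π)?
a_3 = (1/π) ∫_{-π}^{π} f(x)·cos(3x) dx.
Evaluate the integral (use parity and integration by parts as needed): a_3 = 0.

Final answer: 0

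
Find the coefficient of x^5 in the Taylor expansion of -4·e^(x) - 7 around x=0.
Expand to order 5: -4·e^(x) - 7 = -x^5/30 - x^4/6 - 2·x^3/3 - 2·x^2 - 4·x - 11 + O(x^6).
The coefficient of x^5 is -1/30.

Final answer: -1/30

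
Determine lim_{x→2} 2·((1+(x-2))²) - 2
Direct substitution at x = 2 gives 0.

Final answer: 0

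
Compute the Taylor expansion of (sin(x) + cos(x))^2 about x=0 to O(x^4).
-4·x^3/3 + 2·x + 1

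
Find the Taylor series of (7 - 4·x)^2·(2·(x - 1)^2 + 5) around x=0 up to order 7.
32·x^4 - 176·x^3 + 434·x^2 - 588·x + 343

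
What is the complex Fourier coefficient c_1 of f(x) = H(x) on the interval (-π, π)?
Compute the real Fourier coefficients first: a_1 = 0, b_1 = 2/π.
Then c_1 = (a_1 − i·b_1)/2 = -i/π.

Final answer: -i/π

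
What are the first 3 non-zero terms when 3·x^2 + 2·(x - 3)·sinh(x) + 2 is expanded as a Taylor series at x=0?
5·x^2 - 6·x + 2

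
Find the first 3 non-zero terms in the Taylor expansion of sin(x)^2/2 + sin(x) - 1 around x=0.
x^2/2 + x - 1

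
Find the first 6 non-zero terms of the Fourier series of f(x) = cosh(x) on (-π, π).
-cos(x)·sinh(π)/π + 2·cos(2·x)·sinh(π)/(5·π) - cos(3·x)·sinh(π)/(5·π) + 2·cos(4·x)·sinh(π)/(17·π) - cos(5·x)·sinh(π)/(13·π) + sinh(π)/π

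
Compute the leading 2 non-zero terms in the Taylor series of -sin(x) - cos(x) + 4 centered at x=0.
3 - x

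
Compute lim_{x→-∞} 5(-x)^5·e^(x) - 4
The product is a 0·∞ indeterminate form at x → -∞.
Rewrite the product as 5(-x)^5 / e^(-x) (an ∞/∞ form) and apply L'Hôpital, or use the standard hierarchy e^(|x|) ≫ |(-x)^5| as x → -∞.
The indeterminate product → 0, so the limit = -4.

Final answer: -4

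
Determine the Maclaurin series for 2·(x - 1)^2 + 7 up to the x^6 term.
2·x^2 - 4·x + 9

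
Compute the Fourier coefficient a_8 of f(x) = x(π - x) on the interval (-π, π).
a_8 = (1/π) ∫_{-π}^{π} f(x)·cos(8x) dx.
Evaluate the integral (use parity and integration by parts as needed): a_8 = -1/16.

Final answer: -1/16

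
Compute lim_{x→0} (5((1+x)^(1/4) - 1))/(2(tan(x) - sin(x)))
Both numerator and denominator → 0 as x → 0; this is a 0/0 indeterminate form.
Expand each to leading order near x = 0: numerator ~ 5·x/4, denominator ~ x^3.
The limit of the ratio is ∞.

Final answer: ∞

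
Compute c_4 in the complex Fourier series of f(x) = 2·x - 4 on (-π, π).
Compute the real Fourier coefficients first: a_4 = 0, b_4 = -1.
Then c_4 = (a_4 − i·b_4)/2 = i/2.

Final answer: i/2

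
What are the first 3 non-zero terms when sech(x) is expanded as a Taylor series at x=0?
5·x^4/24 - x^2/2 + 1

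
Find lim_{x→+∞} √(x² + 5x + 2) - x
This is an ∞ − ∞ indeterminate form.
Multiply and divide by the conjugate √(x²+5x + 2) + x; the x² terms cancel, leaving (5x + 2)/(√(x²+5x + 2)+x) → 5/2.
Limit = 5/2.

Final answer: 5/2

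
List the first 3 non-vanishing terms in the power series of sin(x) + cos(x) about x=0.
-x^2/2 + x + 1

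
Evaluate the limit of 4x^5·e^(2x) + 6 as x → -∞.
The product is a 0·∞ indeterminate form at x → -∞.
Rewrite the product as 4x^5 / e^(-2x) (an ∞/∞ form) and apply L'Hôpital, or use the standard hierarchy e^(2|x|) ≫ |x^5| as x → -∞.
The indeterminate product → 0, so the limit = 6.

Final answer: 6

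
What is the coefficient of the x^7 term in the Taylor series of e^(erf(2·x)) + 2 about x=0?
-128/(21·√(π)) - 512/(9·π^(5/2)) + 1024/(315·π^(7/2)) + 4864/(45·π^(3/2))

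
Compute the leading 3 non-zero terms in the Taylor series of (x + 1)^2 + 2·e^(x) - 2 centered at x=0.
2·x^2 + 4·x + 1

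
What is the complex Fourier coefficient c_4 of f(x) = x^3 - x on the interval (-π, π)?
Compute the real Fourier coefficients first: a_4 = 0, b_4 = 11/16 - π^2/2.
Then c_4 = (a_4 − i·b_4)/2 = -11·i/32 + i·π^2/4.

Final answer: -11·i/32 + i·π^2/4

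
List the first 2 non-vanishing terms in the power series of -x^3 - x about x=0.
-x^3 - x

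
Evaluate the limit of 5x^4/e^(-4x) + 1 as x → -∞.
The quotient is an ∞/∞ indeterminate form as x → -∞.
Compare growth rates of the dominant terms (exponentials ≫ polynomials ≫ logarithms), or apply L'Hôpital's rule; the quotient → 0.
Adding the constant: 0 + 1 = 1. Limit = 1.

Final answer: 1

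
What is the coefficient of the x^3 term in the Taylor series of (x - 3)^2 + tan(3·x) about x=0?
Expand to order 3: (x - 3)^2 + tan(3·x) = 9·x^3 + x^2 - 3·x + 9 + O(x^4).
The coefficient of x^3 is 9.

Final answer: 9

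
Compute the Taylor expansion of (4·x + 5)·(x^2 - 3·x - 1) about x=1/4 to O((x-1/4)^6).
-81/8 - 87·(x - 1/4)/4 - 4·(x - 1/4)^2 + 4·(x - 1/4)^3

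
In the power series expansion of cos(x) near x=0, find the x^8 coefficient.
Expand to order 8: cos(x) = x^8/40320 - x^6/720 + x^4/24 - x^2/2 + 1 + O(x^9).
The coefficient of x^8 is 1/40320.

Final answer: 1/40320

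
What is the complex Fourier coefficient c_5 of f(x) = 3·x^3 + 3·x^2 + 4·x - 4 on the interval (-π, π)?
Compute the real Fourier coefficients first: a_5 = -12/25, b_5 = 164/125 + 6·π^2/5.
Then c_5 = (a_5 − i·b_5)/2 = -6/25 - 3·i·π^2/5 - 82·i/125.

Final answer: -6/25 - 3·i·π^2/5 - 82·i/125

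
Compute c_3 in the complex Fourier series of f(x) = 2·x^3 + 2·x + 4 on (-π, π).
Compute the real Fourier coefficients first: a_3 = 0, b_3 = 4/9 + 4·π^2/3.
Then c_3 = (a_3 − i·b_3)/2 = -2·i·π^2/3 - 2·i/9.

Final answer: -2·i·π^2/3 - 2·i/9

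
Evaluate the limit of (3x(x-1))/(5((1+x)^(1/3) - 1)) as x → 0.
Both numerator and denominator → 0 as x → 0; this is a 0/0 indeterminate form.
Expand each to leading order near x = 0: numerator ~ -3·x, denominator ~ 5·x/3.
The limit of the ratio is -9/5.

Final answer: -9/5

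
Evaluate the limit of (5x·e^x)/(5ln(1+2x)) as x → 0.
Both numerator and denominator → 0 as x → 0; this is a 0/0 indeterminate form.
Expand each to leading order near x = 0: numerator ~ 5·x, denominator ~ 10·x.
The limit of the ratio is 1/2.

Final answer: 1/2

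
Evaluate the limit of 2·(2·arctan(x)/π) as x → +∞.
Evaluate the dominant behaviour as x → +∞; each term tends to a finite value or vanishes.
Limit = 2.

Final answer: 2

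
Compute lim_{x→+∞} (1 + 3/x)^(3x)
As x → +∞: write (1 + 3/x)^(3x) = ((1 + 3/x)^x)^3 → (e^3)^3 = e^9.
Limit = e^(9).

Final answer: e^(9)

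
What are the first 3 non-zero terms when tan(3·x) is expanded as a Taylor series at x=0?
162·x^5/5 + 9·x^3 + 3·x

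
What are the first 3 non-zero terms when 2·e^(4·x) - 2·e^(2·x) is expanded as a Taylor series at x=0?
56·x^3/3 + 12·x^2 + 4·x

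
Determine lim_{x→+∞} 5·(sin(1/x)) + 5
Evaluate the dominant behaviour as x → +∞; each term tends to a finite value or vanishes.
Limit = 5.

Final answer: 5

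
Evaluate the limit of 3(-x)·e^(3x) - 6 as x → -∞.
The product is a 0·∞ indeterminate form at x → -∞.
Rewrite the product as 3(-x) / e^(-3x) (an ∞/∞ form) and apply L'Hôpital, or use the standard hierarchy e^(3|x|) ≫ |(-x)| as x → -∞.
The indeterminate product → 0, so the limit = -6.

Final answer: -6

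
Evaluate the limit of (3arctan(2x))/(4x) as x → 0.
Both numerator and denominator → 0 as x → 0; this is a 0/0 indeterminate form.
Expand each to leading order near x = 0: numerator ~ 6·x, denominator ~ 4·x.
The limit of the ratio is 3/2.

Final answer: 3/2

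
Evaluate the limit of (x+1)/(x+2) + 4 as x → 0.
Direct substitution at x = 0 gives 9/2.

Final answer: 9/2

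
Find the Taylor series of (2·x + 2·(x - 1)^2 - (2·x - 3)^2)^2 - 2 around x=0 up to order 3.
-40·x^3 + 128·x^2 - 140·x + 47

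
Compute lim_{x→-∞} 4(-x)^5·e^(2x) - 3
The product is a 0·∞ indeterminate form at x → -∞.
Rewrite the product as 4(-x)^5 / e^(-2x) (an ∞/∞ form) and apply L'Hôpital, or use the standard hierarchy e^(2|x|) ≫ |(-x)^5| as x → -∞.
The indeterminate product → 0, so the limit = -3.

Final answer: -3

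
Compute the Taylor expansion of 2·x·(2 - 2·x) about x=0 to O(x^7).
-4·x^2 + 4·x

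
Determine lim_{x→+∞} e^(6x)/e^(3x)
This is an ∞/∞ indeterminate form as x → +∞.
Rewrite e^(6x)/e^(3x) = e^((6−3)x) = e^(3x); the exponent coefficient is 3 > 0 so e^(3x) → ∞.
Limit = ∞.

Final answer: ∞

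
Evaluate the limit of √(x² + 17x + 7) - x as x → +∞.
This is an ∞ − ∞ indeterminate form.
Multiply and divide by the conjugate √(x²+17x + 7) + x; the x² terms cancel, leaving (17x + 7)/(√(x²+17x + 7)+x) → 17/2.
Limit = 17/2.

Final answer: 17/2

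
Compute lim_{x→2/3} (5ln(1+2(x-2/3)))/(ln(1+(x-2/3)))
Both numerator and denominator → 0 as x → 2/3; this is a 0/0 indeterminate form.
Expand each to leading order near x = 2/3: numerator ~ 10·(x - 2/3), denominator ~ (x - 2/3).
The limit of the ratio is 10.

Final answer: 10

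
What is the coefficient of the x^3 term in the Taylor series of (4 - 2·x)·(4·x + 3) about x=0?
Expand to order 3: (4 - 2·x)·(4·x + 3) = -8·x^2 + 10·x + 12 + O(x^4).
The coefficient of x^3 is 0.

Final answer: 0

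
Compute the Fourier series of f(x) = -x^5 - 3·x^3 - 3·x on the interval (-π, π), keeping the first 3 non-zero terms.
(-210 - 2·π^4 + 34·π^2)·sin(x) + (-2·π^2 + 6 + π^4)·sin(2·x) + (-2·π^4/3 - 14·π^2/27 - 134/81)·sin(3·x)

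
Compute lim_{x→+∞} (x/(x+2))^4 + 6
As x → +∞: x/(x+2) = 1/(1 + 2/x) → 1, and the 4th power of a limit-1 base also → 1; with the additive constant, 1 + 6 = 7.
Limit = 7.

Final answer: 7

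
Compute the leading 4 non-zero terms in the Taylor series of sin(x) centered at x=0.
-x^7/5040 + x^5/120 - x^3/6 + x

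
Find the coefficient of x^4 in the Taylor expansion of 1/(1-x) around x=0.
Expand to order 4: 1/(1-x) = x^4 + x^3 + x^2 + x + 1 + O(x^5).
The coefficient of x^4 is 1.

Final answer: 1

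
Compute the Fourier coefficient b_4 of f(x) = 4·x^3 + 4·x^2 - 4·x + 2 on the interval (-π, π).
b_4 = (1/π) ∫_{-π}^{π} f(x)·sin(4x) dx.
Evaluate the integral (use parity and integration by parts as needed): b_4 = 11/4 - 2·π^2.

Final answer: 11/4 - 2·π^2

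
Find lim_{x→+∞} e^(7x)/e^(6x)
This is an ∞/∞ indeterminate form as x → +∞.
Rewrite e^(7x)/e^(6x) = e^((7−6)x) = e^(x); the exponent coefficient is 1 > 0 so e^(x) → ∞.
Limit = ∞.

Final answer: ∞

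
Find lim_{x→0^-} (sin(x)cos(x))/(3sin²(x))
Both numerator and denominator → 0 as x → 0^-; this is a 0/0 indeterminate form.
Expand each to leading order near x = 0: numerator ~ x, denominator ~ 3·x^2.
The limit of the ratio is -∞.

Final answer: -∞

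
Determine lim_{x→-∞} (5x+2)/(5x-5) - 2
Evaluate the dominant behaviour as x → -∞; each term tends to a finite value or vanishes.
Limit = -1.

Final answer: -1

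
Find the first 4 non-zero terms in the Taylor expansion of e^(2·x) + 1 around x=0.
4·x^3/3 + 2·x^2 + 2·x + 2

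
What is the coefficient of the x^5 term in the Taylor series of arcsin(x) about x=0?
Expand to order 5: arcsin(x) = 3·x^5/40 + x^3/6 + x + O(x^6).
The coefficient of x^5 is 3/40.

Final answer: 3/40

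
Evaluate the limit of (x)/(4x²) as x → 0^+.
Both numerator and denominator → 0 as x → 0^+; this is a 0/0 indeterminate form.
Expand each to leading order near x = 0: numerator ~ x, denominator ~ 4·x^2.
The limit of the ratio is ∞.

Final answer: ∞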